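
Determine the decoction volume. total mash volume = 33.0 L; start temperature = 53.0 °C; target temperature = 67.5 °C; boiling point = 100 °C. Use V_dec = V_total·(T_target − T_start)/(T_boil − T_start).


V_dec = 33.0·(67.5 − 53.0)/(100 − 53.0)

10.1809 L


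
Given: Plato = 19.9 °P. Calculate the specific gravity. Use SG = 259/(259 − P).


SG = 259/(259 − 19.9)

1.0832


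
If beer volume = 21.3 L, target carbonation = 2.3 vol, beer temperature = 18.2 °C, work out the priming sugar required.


residual = 14.695·(0.01821 + 0.09011·e^(−0.04·T));  sugar = (target − residual)·4.0·V
residual = 14.695·(0.01821 + 0.09011·e^(−0.04·18.2)) = 0.9070
sugar = (2.3 − 0.9070)·4.0·21.3

118.6835 g


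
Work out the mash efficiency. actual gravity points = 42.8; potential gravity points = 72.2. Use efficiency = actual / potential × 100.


efficiency = 42.8 / 72.2 × 100

59.2798 %


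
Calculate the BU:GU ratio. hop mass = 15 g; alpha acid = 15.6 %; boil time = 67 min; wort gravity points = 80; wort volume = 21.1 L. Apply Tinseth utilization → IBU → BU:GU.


U = 1.65·0.000125^(GP/1000)·(1−e^(−0.04t))/4.15;  IBU = (α/100)·m·U·1000/V;  BU:GU = IBU/GP
U = 1.65·0.000125^(80/1000)·(1−e^(−0.04·67))/4.15 = 0.1804
IBU = (15.6/100)·15·0.1804·1000/21.1 = 20.0113
BU:GU = 20.0113/80

0.2501


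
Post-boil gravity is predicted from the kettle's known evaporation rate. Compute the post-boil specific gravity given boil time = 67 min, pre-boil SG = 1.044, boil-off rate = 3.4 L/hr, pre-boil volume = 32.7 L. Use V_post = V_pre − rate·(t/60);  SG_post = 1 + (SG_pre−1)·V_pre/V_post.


V_post = 32.7 − 3.4·(67/60) = 28.9033
SG_post = 1 + (1.044 − 1)·32.7/28.9033

1.0498


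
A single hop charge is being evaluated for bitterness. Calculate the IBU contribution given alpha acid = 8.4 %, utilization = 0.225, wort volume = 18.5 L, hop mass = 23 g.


IBU = (α/100)·mass·U·1000 / V
IBU = (8.4/100)·23·0.225·1000 / 18.5

23.4973 IBU


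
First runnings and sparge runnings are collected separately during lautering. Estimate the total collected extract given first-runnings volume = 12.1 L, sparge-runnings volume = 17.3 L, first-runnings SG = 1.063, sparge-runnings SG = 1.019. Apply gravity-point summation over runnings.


total = Σ (SG_i − 1)·1000·V_i
first = (1.063 − 1)·1000·12.1 = 762.3000
sparge = (1.019 − 1)·1000·17.3 = 328.7000
total = 762.3000 + 328.7000

1091.0000 gravity·L


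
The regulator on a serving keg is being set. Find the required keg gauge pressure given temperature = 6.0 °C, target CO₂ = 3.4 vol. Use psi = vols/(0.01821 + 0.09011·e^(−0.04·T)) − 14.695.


psi = 3.4/(0.01821 + 0.09011·e^(−0.04·6.0)) − 14.695

23.4674 psi


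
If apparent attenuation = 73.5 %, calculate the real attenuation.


RA = AA · 0.8192
RA = 73.5 · 0.8192

60.2112 %


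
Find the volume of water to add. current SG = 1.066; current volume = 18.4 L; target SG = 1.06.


V_water = V·((SG_curr − 1)/(SG_target − 1) − 1)
V_water = 18.4·((1.066 − 1)/(1.06 − 1) − 1)

1.8400 L


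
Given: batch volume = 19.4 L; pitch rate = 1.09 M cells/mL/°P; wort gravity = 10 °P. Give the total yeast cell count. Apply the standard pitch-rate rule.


cells (billions) = rate · V_L · °P
cells = 1.09 · 19.4 · 10

211.4600 billion cells


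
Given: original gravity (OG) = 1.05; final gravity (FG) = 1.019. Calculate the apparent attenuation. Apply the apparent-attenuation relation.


AA = (OG − FG)/(OG − 1) · 100
AA = (1.05 − 1.019)/(1.05 − 1) · 100

62.0000 %


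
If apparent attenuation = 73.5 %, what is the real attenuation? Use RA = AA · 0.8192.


RA = 73.5 · 0.8192

60.2112 %


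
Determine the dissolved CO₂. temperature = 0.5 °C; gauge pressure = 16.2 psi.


vols = (P + 14.695)·(0.01821 + 0.09011·e^(−0.04·T))
vols = (16.2 + 14.695)·(0.01821 + 0.09011·e^(−0.04·0.5))

3.2914 volumes


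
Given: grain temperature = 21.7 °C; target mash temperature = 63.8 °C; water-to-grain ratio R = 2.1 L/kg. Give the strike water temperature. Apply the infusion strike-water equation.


T_strike = (0.41/R)·(T_mash − T_grain) + T_mash
T_strike = (0.41/2.1)·(63.8 − 21.7) + 63.8

72.0195 °C


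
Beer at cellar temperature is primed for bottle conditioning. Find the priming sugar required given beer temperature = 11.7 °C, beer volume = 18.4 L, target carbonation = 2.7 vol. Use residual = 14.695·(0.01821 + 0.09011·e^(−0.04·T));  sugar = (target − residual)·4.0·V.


residual = 14.695·(0.01821 + 0.09011·e^(−0.04·11.7)) = 1.0969
sugar = (2.7 − 1.0969)·4.0·18.4

117.9911 g


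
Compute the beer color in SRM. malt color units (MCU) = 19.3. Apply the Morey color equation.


SRM = 1.4922 · MCU^0.6859
SRM = 1.4922 · 19.3^0.6859

11.3656 SRM


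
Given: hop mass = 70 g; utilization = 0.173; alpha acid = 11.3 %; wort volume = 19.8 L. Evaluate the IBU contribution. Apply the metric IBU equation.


IBU = (α/100)·mass·U·1000 / V
IBU = (11.3/100)·70·0.173·1000 / 19.8

69.1126 IBU


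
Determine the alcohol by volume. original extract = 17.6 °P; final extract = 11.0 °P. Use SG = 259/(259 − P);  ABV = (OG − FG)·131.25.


OG = 259/(259 − 17.6) = 1.0729
FG = 259/(259 − 11.0) = 1.0444
ABV = (1.0729 − 1.0444)·131.25

3.7476 % ABV


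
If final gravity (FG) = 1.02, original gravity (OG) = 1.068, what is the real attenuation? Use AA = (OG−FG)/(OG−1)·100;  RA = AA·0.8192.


AA = (1.068 − 1.02)/(1.068 − 1)·100 = 70.5882
RA = 70.5882·0.8192

57.8259 %


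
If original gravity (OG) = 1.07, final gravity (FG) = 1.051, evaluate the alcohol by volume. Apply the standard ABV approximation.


ABV = (OG − FG) · 131.25
ABV = (1.07 − 1.051) · 131.25

2.4938 % ABV


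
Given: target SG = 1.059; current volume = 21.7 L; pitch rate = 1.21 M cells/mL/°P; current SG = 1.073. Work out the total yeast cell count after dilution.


V_w = V·((SG_c−1)/(SG_t−1)−1);  °P = 259 − 259/SG_t;  cells = rate·(V+V_w)·°P
V_w = 21.7·((1.073−1)/(1.059−1)−1) = 5.1492
V_final = 21.7 + 5.1492 = 26.8492
°P = 259 − 259/1.059 = 14.4297
cells = 1.21·26.8492·14.4297

468.7829 billion cells


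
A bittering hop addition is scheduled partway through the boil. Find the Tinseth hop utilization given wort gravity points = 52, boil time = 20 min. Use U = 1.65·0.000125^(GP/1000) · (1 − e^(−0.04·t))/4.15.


bigness = 1.65·0.000125^(52/1000) = 1.0340
boil_factor = (1 − e^(−0.04·20))/4.15 = 0.1327
U = 1.0340 · 0.1327

0.1372


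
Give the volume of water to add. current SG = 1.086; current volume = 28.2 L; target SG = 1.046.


V_water = V·((SG_curr − 1)/(SG_target − 1) − 1)
V_water = 28.2·((1.086 − 1)/(1.046 − 1) − 1)

24.5217 L


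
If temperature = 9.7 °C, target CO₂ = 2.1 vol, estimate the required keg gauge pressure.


psi = vols/(0.01821 + 0.09011·e^(−0.04·T)) − 14.695
psi = 2.1/(0.01821 + 0.09011·e^(−0.04·9.7)) − 14.695

11.7728 psi


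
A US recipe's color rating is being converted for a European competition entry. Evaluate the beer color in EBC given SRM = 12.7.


EBC = SRM · 1.97
EBC = 12.7 · 1.97

25.0190 EBC


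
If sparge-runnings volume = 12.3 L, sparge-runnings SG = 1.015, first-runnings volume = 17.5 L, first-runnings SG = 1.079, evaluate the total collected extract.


total = Σ (SG_i − 1)·1000·V_i
first = (1.079 − 1)·1000·17.5 = 1382.5000
sparge = (1.015 − 1)·1000·12.3 = 184.5000
total = 1382.5000 + 184.5000

1567.0000 gravity·L


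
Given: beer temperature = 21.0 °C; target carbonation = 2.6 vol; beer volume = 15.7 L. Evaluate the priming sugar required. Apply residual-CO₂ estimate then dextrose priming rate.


residual = 14.695·(0.01821 + 0.09011·e^(−0.04·T));  sugar = (target − residual)·4.0·V
residual = 14.695·(0.01821 + 0.09011·e^(−0.04·21.0)) = 0.8393
sugar = (2.6 − 0.8393)·4.0·15.7

110.5749 g


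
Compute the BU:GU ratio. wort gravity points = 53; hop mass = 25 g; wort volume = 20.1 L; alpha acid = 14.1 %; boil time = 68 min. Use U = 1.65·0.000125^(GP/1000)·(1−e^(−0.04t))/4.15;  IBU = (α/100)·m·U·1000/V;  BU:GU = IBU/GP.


U = 1.65·0.000125^(53/1000)·(1−e^(−0.04·68))/4.15 = 0.2307
IBU = (14.1/100)·25·0.2307·1000/20.1 = 40.4520
BU:GU = 40.4520/53

0.7632


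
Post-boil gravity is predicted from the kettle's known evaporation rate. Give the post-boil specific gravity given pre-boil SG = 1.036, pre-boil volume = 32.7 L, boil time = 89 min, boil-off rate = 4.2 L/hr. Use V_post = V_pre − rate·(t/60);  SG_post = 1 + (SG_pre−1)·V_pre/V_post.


V_post = 32.7 − 4.2·(89/60) = 26.4700
SG_post = 1 + (1.036 − 1)·32.7/26.4700

1.0445


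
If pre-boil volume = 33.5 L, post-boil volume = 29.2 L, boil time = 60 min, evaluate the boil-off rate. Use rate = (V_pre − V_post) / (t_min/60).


rate = (33.5 − 29.2) / (60/60)

4.3000 L/hr


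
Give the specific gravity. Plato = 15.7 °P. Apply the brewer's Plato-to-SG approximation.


SG = 259/(259 − P)
SG = 259/(259 − 15.7)

1.0645


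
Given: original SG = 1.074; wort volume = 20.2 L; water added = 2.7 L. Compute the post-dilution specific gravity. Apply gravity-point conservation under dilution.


SG_new = 1 + (SG_old − 1)·V_old/(V_old + V_water)
pts = (1.074 − 1)·1000·20.2/(20.2 + 2.7) = 65.2751
SG_new = 1 + 65.2751/1000

1.0653


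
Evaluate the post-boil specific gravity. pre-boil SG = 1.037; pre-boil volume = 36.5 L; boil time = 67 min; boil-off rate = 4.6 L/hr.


V_post = V_pre − rate·(t/60);  SG_post = 1 + (SG_pre−1)·V_pre/V_post
V_post = 36.5 − 4.6·(67/60) = 31.3633
SG_post = 1 + (1.037 − 1)·36.5/31.3633

1.0431


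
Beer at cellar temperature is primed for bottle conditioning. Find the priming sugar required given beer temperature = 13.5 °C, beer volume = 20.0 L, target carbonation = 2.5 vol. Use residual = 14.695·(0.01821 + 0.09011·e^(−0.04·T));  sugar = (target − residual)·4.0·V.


residual = 14.695·(0.01821 + 0.09011·e^(−0.04·13.5)) = 1.0393
sugar = (2.5 − 1.0393)·4.0·20.0

116.8599 g


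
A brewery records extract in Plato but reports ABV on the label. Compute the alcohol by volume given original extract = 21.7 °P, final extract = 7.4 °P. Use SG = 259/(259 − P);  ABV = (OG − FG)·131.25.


OG = 259/(259 − 21.7) = 1.0914
FG = 259/(259 − 7.4) = 1.0294
ABV = (1.0914 − 1.0294)·131.25

8.1419 % ABV


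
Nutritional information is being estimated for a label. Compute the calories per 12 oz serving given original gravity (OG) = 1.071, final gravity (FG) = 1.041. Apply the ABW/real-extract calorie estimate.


ABW = (OG−FG)·131.25·0.79/FG;  °P = 259 − 259/SG (for OG→OE and FG→AE);  RE = 0.1808·OE + 0.8192·AE;  Cal = (6.9·ABW + 4·(RE−0.1))·FG·3.55
ABW = (1.071 − 1.041)·131.25·0.79/1.041 = 2.9881
OE = 259 − 259/1.071 = 17.1699 °P
AE = 259 − 259/1.041 = 10.2008 °P
RE = 0.1808·17.1699 + 0.8192·10.2008 = 11.4608 °P
Cal = (6.9·2.9881 + 4·(11.4608−0.1))·1.041·3.55

244.1323 kcal


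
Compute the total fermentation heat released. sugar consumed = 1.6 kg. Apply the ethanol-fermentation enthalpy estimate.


Q = m_sugar · 590 kJ/kg
Q = 1.6 · 590

944.0000 kJ


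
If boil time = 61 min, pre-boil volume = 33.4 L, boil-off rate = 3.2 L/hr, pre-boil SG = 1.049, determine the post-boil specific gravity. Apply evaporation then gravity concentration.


V_post = V_pre − rate·(t/60);  SG_post = 1 + (SG_pre−1)·V_pre/V_post
V_post = 33.4 − 3.2·(61/60) = 30.1467
SG_post = 1 + (1.049 − 1)·33.4/30.1467

1.0543


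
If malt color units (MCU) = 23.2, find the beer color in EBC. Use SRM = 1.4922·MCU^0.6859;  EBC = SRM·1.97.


SRM = 1.4922·23.2^0.6859 = 12.8948
EBC = 12.8948·1.97

25.4028 EBC


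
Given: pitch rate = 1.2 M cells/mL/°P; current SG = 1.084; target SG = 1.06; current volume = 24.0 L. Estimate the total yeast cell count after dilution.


V_w = V·((SG_c−1)/(SG_t−1)−1);  °P = 259 − 259/SG_t;  cells = rate·(V+V_w)·°P
V_w = 24.0·((1.084−1)/(1.06−1)−1) = 9.6000
V_final = 24.0 + 9.6000 = 33.6000
°P = 259 − 259/1.06 = 14.6604
cells = 1.2·33.6000·14.6604

591.1064 billion cells


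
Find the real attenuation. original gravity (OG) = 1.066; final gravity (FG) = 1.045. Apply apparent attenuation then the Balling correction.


AA = (OG−FG)/(OG−1)·100;  RA = AA·0.8192
AA = (1.066 − 1.045)/(1.066 − 1)·100 = 31.8182
RA = 31.8182·0.8192

26.0655 %


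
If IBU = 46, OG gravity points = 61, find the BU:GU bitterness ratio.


BU:GU = IBU / OG_points
BU:GU = 46 / 61

0.7541


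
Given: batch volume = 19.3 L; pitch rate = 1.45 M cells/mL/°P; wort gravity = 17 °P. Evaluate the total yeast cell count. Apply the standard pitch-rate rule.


cells (billions) = rate · V_L · °P
cells = 1.45 · 19.3 · 17

475.7450 billion cells


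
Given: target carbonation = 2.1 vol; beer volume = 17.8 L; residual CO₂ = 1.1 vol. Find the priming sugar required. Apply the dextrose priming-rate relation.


sugar = (target − residual)·4.0·V
sugar = (2.1 − 1.1)·4.0·17.8

71.2000 g


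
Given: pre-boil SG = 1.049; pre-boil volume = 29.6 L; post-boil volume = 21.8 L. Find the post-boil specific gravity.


SG_post = 1 + (SG_pre − 1)·V_pre/V_post
pts_pre = (1.049 − 1)·1000 = 49.0000
pts_post = 49.0000·29.6/21.8 = 66.5321
SG_post = 1 + 66.5321/1000

1.0665


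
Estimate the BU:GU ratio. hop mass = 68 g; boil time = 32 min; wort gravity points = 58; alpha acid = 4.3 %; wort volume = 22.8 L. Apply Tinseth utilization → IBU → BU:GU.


U = 1.65·0.000125^(GP/1000)·(1−e^(−0.04t))/4.15;  IBU = (α/100)·m·U·1000/V;  BU:GU = IBU/GP
U = 1.65·0.000125^(58/1000)·(1−e^(−0.04·32))/4.15 = 0.1704
IBU = (4.3/100)·68·0.1704·1000/22.8 = 21.8582
BU:GU = 21.8582/58

0.3769


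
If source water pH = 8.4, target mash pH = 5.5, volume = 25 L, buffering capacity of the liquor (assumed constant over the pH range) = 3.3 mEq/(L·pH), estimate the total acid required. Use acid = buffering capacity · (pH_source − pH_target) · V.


acid = 3.3 · (8.4 − 5.5) · 25

239.2500 mEq


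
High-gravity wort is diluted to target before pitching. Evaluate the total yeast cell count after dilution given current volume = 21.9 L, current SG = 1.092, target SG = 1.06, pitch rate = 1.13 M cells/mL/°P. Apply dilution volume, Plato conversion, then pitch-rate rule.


V_w = V·((SG_c−1)/(SG_t−1)−1);  °P = 259 − 259/SG_t;  cells = rate·(V+V_w)·°P
V_w = 21.9·((1.092−1)/(1.06−1)−1) = 11.6800
V_final = 21.9 + 11.6800 = 33.5800
°P = 259 − 259/1.06 = 14.6604
cells = 1.13·33.5800·14.6604

556.2939 billion cells


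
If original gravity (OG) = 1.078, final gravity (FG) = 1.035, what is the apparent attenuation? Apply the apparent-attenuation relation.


AA = (OG − FG)/(OG − 1) · 100
AA = (1.078 − 1.035)/(1.078 − 1) · 100

55.1282 %


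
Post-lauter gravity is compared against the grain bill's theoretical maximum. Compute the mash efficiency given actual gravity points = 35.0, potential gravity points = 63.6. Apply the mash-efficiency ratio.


efficiency = actual / potential × 100
efficiency = 35.0 / 63.6 × 100

55.0314 %


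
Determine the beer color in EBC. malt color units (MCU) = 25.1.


SRM = 1.4922·MCU^0.6859;  EBC = SRM·1.97
SRM = 1.4922·25.1^0.6859 = 13.6102
EBC = 13.6102·1.97

26.8120 EBC


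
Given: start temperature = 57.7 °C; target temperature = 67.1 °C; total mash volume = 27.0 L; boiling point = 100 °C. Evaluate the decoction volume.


V_dec = V_total·(T_target − T_start)/(T_boil − T_start)
V_dec = 27.0·(67.1 − 57.7)/(100 − 57.7)

6.0000 L


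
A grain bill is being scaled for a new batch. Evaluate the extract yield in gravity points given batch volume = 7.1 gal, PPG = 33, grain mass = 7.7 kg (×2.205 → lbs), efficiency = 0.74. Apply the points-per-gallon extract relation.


points = lbs × PPG × eff / vol
lbs = 7.7 × 2.205 = 16.9785
points = 16.9785 × 33 × 0.74 / 7.1

58.3965 points


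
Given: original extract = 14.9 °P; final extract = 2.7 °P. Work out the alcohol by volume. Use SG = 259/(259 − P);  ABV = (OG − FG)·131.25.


OG = 259/(259 − 14.9) = 1.0610
FG = 259/(259 − 2.7) = 1.0105
ABV = (1.0610 − 1.0105)·131.25

6.6289 % ABV


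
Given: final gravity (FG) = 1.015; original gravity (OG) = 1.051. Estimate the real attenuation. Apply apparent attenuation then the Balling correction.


AA = (OG−FG)/(OG−1)·100;  RA = AA·0.8192
AA = (1.051 − 1.015)/(1.051 − 1)·100 = 70.5882
RA = 70.5882·0.8192

57.8259 %


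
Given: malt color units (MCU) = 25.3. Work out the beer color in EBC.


SRM = 1.4922·MCU^0.6859;  EBC = SRM·1.97
SRM = 1.4922·25.3^0.6859 = 13.6845
EBC = 13.6845·1.97

26.9584 EBC


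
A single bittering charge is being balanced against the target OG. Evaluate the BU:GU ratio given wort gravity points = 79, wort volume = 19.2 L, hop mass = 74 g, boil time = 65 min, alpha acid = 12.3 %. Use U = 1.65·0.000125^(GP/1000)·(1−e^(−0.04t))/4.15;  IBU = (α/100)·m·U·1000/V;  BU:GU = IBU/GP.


U = 1.65·0.000125^(79/1000)·(1−e^(−0.04·65))/4.15 = 0.1810
IBU = (12.3/100)·74·0.1810·1000/19.2 = 85.7847
BU:GU = 85.7847/79

1.0859


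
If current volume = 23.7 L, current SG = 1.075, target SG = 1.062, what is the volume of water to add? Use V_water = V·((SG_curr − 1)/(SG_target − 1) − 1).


V_water = 23.7·((1.075 − 1)/(1.062 − 1) − 1)

4.9694 L


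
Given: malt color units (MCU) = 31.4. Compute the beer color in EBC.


SRM = 1.4922·MCU^0.6859;  EBC = SRM·1.97
SRM = 1.4922·31.4^0.6859 = 15.8698
EBC = 15.8698·1.97

31.2635 EBC


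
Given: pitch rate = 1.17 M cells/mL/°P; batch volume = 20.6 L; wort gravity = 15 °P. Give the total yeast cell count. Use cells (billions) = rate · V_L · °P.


cells = 1.17 · 20.6 · 15

361.5300 billion cells


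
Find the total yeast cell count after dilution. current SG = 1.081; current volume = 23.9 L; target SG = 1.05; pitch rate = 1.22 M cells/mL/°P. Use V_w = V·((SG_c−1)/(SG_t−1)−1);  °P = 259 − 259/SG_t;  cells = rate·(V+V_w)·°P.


V_w = 23.9·((1.081−1)/(1.05−1)−1) = 14.8180
V_final = 23.9 + 14.8180 = 38.7180
°P = 259 − 259/1.05 = 12.3333
cells = 1.22·38.7180·12.3333

582.5768 billion cells


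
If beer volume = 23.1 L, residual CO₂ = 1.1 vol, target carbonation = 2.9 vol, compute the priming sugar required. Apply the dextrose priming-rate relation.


sugar = (target − residual)·4.0·V
sugar = (2.9 − 1.1)·4.0·23.1

166.3200 g


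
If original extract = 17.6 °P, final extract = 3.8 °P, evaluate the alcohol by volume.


SG = 259/(259 − P);  ABV = (OG − FG)·131.25
OG = 259/(259 − 17.6) = 1.0729
FG = 259/(259 − 3.8) = 1.0149
ABV = (1.0729 − 1.0149)·131.25

7.6148 % ABV


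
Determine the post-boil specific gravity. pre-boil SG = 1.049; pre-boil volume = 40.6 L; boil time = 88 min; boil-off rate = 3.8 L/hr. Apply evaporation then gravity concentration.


V_post = V_pre − rate·(t/60);  SG_post = 1 + (SG_pre−1)·V_pre/V_post
V_post = 40.6 − 3.8·(88/60) = 35.0267
SG_post = 1 + (1.049 − 1)·40.6/35.0267

1.0568


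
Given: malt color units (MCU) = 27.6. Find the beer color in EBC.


SRM = 1.4922·MCU^0.6859;  EBC = SRM·1.97
SRM = 1.4922·27.6^0.6859 = 14.5260
EBC = 14.5260·1.97

28.6163 EBC


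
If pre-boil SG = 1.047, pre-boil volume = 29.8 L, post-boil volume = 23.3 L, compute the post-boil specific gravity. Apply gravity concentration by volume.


SG_post = 1 + (SG_pre − 1)·V_pre/V_post
pts_pre = (1.047 − 1)·1000 = 47.0000
pts_post = 47.0000·29.8/23.3 = 60.1116
SG_post = 1 + 60.1116/1000

1.0601


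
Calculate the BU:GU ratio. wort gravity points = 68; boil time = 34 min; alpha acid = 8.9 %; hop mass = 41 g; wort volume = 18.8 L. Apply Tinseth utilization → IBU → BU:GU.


U = 1.65·0.000125^(GP/1000)·(1−e^(−0.04t))/4.15;  IBU = (α/100)·m·U·1000/V;  BU:GU = IBU/GP
U = 1.65·0.000125^(68/1000)·(1−e^(−0.04·34))/4.15 = 0.1604
IBU = (8.9/100)·41·0.1604·1000/18.8 = 31.1336
BU:GU = 31.1336/68

0.4578


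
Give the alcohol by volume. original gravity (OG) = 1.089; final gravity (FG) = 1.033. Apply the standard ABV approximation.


ABV = (OG − FG) · 131.25
ABV = (1.089 − 1.033) · 131.25

7.3500 % ABV


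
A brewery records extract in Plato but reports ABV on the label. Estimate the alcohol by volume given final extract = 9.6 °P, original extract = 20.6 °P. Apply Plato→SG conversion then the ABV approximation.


SG = 259/(259 − P);  ABV = (OG − FG)·131.25
OG = 259/(259 − 20.6) = 1.0864
FG = 259/(259 − 9.6) = 1.0385
ABV = (1.0864 − 1.0385)·131.25

6.2891 % ABV


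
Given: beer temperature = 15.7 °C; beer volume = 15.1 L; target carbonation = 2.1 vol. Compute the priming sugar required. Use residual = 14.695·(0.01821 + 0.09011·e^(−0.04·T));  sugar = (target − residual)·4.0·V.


residual = 14.695·(0.01821 + 0.09011·e^(−0.04·15.7)) = 0.9742
sugar = (2.1 − 0.9742)·4.0·15.1

67.9954 g


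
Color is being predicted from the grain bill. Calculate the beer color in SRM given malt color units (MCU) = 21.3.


SRM = 1.4922 · MCU^0.6859
SRM = 1.4922 · 21.3^0.6859

12.1608 SRM


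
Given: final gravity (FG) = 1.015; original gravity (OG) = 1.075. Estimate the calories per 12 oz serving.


ABW = (OG−FG)·131.25·0.79/FG;  °P = 259 − 259/SG (for OG→OE and FG→AE);  RE = 0.1808·OE + 0.8192·AE;  Cal = (6.9·ABW + 4·(RE−0.1))·FG·3.55
ABW = (1.075 − 1.015)·131.25·0.79/1.015 = 6.1293
OE = 259 − 259/1.075 = 18.0698 °P
AE = 259 − 259/1.015 = 3.8276 °P
RE = 0.1808·18.0698 + 0.8192·3.8276 = 6.4026 °P
Cal = (6.9·6.1293 + 4·(6.4026−0.1))·1.015·3.55

243.2285 kcal


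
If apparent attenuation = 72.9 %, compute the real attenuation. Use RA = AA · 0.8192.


RA = 72.9 · 0.8192

59.7197 %


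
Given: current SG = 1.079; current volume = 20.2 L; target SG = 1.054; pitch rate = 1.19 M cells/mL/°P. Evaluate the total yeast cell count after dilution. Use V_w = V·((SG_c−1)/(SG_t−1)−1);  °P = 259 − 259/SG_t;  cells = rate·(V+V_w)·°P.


V_w = 20.2·((1.079−1)/(1.054−1)−1) = 9.3519
V_final = 20.2 + 9.3519 = 29.5519
°P = 259 − 259/1.054 = 13.2694
cells = 1.19·29.5519·13.2694

466.6428 billion cells


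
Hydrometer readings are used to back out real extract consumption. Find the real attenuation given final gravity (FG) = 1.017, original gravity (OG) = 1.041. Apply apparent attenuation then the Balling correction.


AA = (OG−FG)/(OG−1)·100;  RA = AA·0.8192
AA = (1.041 − 1.017)/(1.041 − 1)·100 = 58.5366
RA = 58.5366·0.8192

47.9532 %


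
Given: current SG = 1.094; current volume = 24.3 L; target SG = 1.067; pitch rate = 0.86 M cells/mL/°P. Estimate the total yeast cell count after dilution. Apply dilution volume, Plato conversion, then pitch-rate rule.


V_w = V·((SG_c−1)/(SG_t−1)−1);  °P = 259 − 259/SG_t;  cells = rate·(V+V_w)·°P
V_w = 24.3·((1.094−1)/(1.067−1)−1) = 9.7925
V_final = 24.3 + 9.7925 = 34.0925
°P = 259 − 259/1.067 = 16.2634
cells = 0.86·34.0925·16.2634

476.8348 billion cells


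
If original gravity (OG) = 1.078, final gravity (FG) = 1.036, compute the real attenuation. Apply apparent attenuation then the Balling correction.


AA = (OG−FG)/(OG−1)·100;  RA = AA·0.8192
AA = (1.078 − 1.036)/(1.078 − 1)·100 = 53.8462
RA = 53.8462·0.8192

44.1108 %


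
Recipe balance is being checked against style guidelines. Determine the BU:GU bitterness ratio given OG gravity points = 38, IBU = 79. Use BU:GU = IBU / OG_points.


BU:GU = 79 / 38

2.0789


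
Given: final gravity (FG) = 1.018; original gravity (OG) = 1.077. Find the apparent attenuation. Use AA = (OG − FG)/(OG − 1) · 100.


AA = (1.077 − 1.018)/(1.077 − 1) · 100

76.6234 %


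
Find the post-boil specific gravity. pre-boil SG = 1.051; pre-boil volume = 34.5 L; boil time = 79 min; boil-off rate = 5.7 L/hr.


V_post = V_pre − rate·(t/60);  SG_post = 1 + (SG_pre−1)·V_pre/V_post
V_post = 34.5 − 5.7·(79/60) = 26.9950
SG_post = 1 + (1.051 − 1)·34.5/26.9950

1.0652


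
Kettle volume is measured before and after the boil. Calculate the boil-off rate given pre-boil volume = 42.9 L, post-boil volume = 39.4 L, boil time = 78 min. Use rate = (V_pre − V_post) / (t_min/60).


rate = (42.9 − 39.4) / (78/60)

2.6923 L/hr


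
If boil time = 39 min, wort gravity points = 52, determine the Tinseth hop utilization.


U = 1.65·0.000125^(GP/1000) · (1 − e^(−0.04·t))/4.15
bigness = 1.65·0.000125^(52/1000) = 1.0340
boil_factor = (1 − e^(−0.04·39))/4.15 = 0.1903
U = 1.0340 · 0.1903

0.1968


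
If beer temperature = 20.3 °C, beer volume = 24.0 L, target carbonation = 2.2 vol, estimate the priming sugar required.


residual = 14.695·(0.01821 + 0.09011·e^(−0.04·T));  sugar = (target − residual)·4.0·V
residual = 14.695·(0.01821 + 0.09011·e^(−0.04·20.3)) = 0.8555
sugar = (2.2 − 0.8555)·4.0·24.0

129.0734 g


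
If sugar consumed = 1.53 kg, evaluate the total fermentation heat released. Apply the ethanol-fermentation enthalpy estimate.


Q = m_sugar · 590 kJ/kg
Q = 1.53 · 590

902.7000 kJ


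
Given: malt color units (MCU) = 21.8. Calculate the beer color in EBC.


SRM = 1.4922·MCU^0.6859;  EBC = SRM·1.97
SRM = 1.4922·21.8^0.6859 = 12.3559
EBC = 12.3559·1.97

24.3411 EBC


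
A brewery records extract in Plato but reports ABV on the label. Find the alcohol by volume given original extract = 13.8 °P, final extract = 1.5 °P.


SG = 259/(259 − P);  ABV = (OG − FG)·131.25
OG = 259/(259 − 13.8) = 1.0563
FG = 259/(259 − 1.5) = 1.0058
ABV = (1.0563 − 1.0058)·131.25

6.6223 % ABV


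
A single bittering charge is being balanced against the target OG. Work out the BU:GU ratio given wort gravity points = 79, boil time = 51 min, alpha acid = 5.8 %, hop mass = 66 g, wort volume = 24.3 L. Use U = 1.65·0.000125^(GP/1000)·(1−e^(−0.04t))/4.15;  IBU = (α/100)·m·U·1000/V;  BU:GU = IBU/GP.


U = 1.65·0.000125^(79/1000)·(1−e^(−0.04·51))/4.15 = 0.1701
IBU = (5.8/100)·66·0.1701·1000/24.3 = 26.7894
BU:GU = 26.7894/79

0.3391


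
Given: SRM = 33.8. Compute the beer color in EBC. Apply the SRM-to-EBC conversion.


EBC = SRM · 1.97
EBC = 33.8 · 1.97

66.5860 EBC


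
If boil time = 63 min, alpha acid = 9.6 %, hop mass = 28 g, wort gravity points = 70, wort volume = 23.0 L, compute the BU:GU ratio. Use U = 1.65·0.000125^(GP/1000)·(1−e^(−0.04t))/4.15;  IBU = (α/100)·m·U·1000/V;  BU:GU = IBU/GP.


U = 1.65·0.000125^(70/1000)·(1−e^(−0.04·63))/4.15 = 0.1949
IBU = (9.6/100)·28·0.1949·1000/23.0 = 22.7768
BU:GU = 22.7768/70

0.3254


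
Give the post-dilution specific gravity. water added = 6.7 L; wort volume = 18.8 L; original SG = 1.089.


SG_new = 1 + (SG_old − 1)·V_old/(V_old + V_water)
pts = (1.089 − 1)·1000·18.8/(18.8 + 6.7) = 65.6157
SG_new = 1 + 65.6157/1000

1.0656


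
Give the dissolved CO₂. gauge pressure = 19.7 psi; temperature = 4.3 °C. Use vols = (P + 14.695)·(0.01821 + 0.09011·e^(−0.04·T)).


vols = (19.7 + 14.695)·(0.01821 + 0.09011·e^(−0.04·4.3))

3.2359 volumes


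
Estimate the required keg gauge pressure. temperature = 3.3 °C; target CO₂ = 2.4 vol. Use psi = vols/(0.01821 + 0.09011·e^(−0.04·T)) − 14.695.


psi = 2.4/(0.01821 + 0.09011·e^(−0.04·3.3)) − 14.695

10.0022 psi


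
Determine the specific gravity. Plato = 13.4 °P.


SG = 259/(259 − P)
SG = 259/(259 − 13.4)

1.0546


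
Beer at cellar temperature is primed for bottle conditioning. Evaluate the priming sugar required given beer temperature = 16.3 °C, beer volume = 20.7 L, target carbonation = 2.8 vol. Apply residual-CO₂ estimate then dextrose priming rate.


residual = 14.695·(0.01821 + 0.09011·e^(−0.04·T));  sugar = (target − residual)·4.0·V
residual = 14.695·(0.01821 + 0.09011·e^(−0.04·16.3)) = 0.9575
sugar = (2.8 − 0.9575)·4.0·20.7

152.5598 g


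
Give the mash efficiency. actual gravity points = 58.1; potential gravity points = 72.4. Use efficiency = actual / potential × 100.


efficiency = 58.1 / 72.4 × 100

80.2486 %


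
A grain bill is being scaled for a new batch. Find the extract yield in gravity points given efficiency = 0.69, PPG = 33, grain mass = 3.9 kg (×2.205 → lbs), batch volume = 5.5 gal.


points = lbs × PPG × eff / vol
lbs = 3.9 × 2.205 = 8.5995
points = 8.5995 × 33 × 0.69 / 5.5

35.6019 points


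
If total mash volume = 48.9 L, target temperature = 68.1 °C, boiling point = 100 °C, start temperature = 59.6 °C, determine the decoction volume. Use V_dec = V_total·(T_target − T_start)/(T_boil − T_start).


V_dec = 48.9·(68.1 − 59.6)/(100 − 59.6)

10.2884 L


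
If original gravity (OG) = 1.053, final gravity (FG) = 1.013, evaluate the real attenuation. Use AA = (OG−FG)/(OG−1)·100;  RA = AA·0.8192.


AA = (1.053 − 1.013)/(1.053 − 1)·100 = 75.4717
RA = 75.4717·0.8192

61.8264 %


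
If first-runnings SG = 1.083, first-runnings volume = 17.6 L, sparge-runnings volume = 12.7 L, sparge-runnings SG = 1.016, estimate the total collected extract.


total = Σ (SG_i − 1)·1000·V_i
first = (1.083 − 1)·1000·17.6 = 1460.8000
sparge = (1.016 − 1)·1000·12.7 = 203.2000
total = 1460.8000 + 203.2000

1664.0000 gravity·L


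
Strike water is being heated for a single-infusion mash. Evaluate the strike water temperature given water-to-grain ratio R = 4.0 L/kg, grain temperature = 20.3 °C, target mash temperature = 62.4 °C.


T_strike = (0.41/R)·(T_mash − T_grain) + T_mash
T_strike = (0.41/4.0)·(62.4 − 20.3) + 62.4

66.7152 °C


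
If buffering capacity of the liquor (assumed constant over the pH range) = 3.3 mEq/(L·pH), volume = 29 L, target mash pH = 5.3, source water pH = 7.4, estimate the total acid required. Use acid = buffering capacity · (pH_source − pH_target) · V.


acid = 3.3 · (7.4 − 5.3) · 29

200.9700 mEq


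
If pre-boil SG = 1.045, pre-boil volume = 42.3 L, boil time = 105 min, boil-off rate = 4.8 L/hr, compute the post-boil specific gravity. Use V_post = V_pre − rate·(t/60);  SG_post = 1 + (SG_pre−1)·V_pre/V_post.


V_post = 42.3 − 4.8·(105/60) = 33.9000
SG_post = 1 + (1.045 − 1)·42.3/33.9000

1.0562


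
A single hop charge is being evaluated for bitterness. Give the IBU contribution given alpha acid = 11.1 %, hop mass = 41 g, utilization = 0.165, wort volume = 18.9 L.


IBU = (α/100)·mass·U·1000 / V
IBU = (11.1/100)·41·0.165·1000 / 18.9

39.7310 IBU


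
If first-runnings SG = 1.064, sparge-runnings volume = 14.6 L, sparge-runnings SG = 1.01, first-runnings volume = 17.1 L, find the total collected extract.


total = Σ (SG_i − 1)·1000·V_i
first = (1.064 − 1)·1000·17.1 = 1094.4000
sparge = (1.01 − 1)·1000·14.6 = 146.0000
total = 1094.4000 + 146.0000

1240.4000 gravity·L


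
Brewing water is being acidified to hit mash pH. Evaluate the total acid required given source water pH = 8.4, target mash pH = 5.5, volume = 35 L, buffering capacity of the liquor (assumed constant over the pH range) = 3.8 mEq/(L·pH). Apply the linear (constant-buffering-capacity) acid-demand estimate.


acid = buffering capacity · (pH_source − pH_target) · V
acid = 3.8 · (8.4 − 5.5) · 35

385.7000 mEq


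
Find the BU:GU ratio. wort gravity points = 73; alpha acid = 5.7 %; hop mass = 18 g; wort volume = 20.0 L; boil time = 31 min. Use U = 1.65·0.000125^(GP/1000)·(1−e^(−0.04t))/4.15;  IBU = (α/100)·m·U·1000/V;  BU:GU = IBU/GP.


U = 1.65·0.000125^(73/1000)·(1−e^(−0.04·31))/4.15 = 0.1466
IBU = (5.7/100)·18·0.1466·1000/20.0 = 7.5208
BU:GU = 7.5208/73

0.1030


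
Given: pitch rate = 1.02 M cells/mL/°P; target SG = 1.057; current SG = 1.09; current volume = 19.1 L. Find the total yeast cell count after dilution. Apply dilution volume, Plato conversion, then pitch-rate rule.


V_w = V·((SG_c−1)/(SG_t−1)−1);  °P = 259 − 259/SG_t;  cells = rate·(V+V_w)·°P
V_w = 19.1·((1.09−1)/(1.057−1)−1) = 11.0579
V_final = 19.1 + 11.0579 = 30.1579
°P = 259 − 259/1.057 = 13.9669
cells = 1.02·30.1579·13.9669

429.6362 billion cells


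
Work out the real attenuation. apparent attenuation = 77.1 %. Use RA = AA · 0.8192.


RA = 77.1 · 0.8192

63.1603 %


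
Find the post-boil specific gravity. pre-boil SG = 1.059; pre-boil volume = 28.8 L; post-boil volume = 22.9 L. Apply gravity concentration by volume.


SG_post = 1 + (SG_pre − 1)·V_pre/V_post
pts_pre = (1.059 − 1)·1000 = 59.0000
pts_post = 59.0000·28.8/22.9 = 74.2009
SG_post = 1 + 74.2009/1000

1.0742


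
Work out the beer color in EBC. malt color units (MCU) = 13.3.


SRM = 1.4922·MCU^0.6859;  EBC = SRM·1.97
SRM = 1.4922·13.3^0.6859 = 8.8039
EBC = 8.8039·1.97

17.3438 EBC


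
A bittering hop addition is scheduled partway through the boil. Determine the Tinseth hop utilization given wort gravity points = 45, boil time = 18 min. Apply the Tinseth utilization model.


U = 1.65·0.000125^(GP/1000) · (1 − e^(−0.04·t))/4.15
bigness = 1.65·0.000125^(45/1000) = 1.1011
boil_factor = (1 − e^(−0.04·18))/4.15 = 0.1237
U = 1.1011 · 0.1237

0.1362


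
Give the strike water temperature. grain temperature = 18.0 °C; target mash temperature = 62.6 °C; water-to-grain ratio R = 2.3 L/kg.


T_strike = (0.41/R)·(T_mash − T_grain) + T_mash
T_strike = (0.41/2.3)·(62.6 − 18.0) + 62.6

70.5504 °C


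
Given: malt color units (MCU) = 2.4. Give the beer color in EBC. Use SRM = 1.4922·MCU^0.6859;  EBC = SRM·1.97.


SRM = 1.4922·2.4^0.6859 = 2.7203
EBC = 2.7203·1.97

5.3590 EBC


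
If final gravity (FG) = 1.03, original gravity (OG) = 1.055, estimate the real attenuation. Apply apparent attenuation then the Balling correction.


AA = (OG−FG)/(OG−1)·100;  RA = AA·0.8192
AA = (1.055 − 1.03)/(1.055 − 1)·100 = 45.4545
RA = 45.4545·0.8192

37.2364 %


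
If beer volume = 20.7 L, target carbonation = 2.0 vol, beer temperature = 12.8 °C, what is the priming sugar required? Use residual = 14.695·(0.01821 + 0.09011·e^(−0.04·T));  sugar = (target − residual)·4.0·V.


residual = 14.695·(0.01821 + 0.09011·e^(−0.04·12.8)) = 1.0612
sugar = (2.0 − 1.0612)·4.0·20.7

77.7357 g


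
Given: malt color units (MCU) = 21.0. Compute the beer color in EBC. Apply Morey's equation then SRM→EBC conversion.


SRM = 1.4922·MCU^0.6859;  EBC = SRM·1.97
SRM = 1.4922·21.0^0.6859 = 12.0431
EBC = 12.0431·1.97

23.7249 EBC


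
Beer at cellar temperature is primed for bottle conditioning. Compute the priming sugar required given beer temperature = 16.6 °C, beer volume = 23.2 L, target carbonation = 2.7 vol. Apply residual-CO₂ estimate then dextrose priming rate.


residual = 14.695·(0.01821 + 0.09011·e^(−0.04·T));  sugar = (target − residual)·4.0·V
residual = 14.695·(0.01821 + 0.09011·e^(−0.04·16.6)) = 0.9493
sugar = (2.7 − 0.9493)·4.0·23.2

162.4686 g


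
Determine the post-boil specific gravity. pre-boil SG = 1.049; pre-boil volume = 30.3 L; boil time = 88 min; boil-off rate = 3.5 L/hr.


V_post = V_pre − rate·(t/60);  SG_post = 1 + (SG_pre−1)·V_pre/V_post
V_post = 30.3 − 3.5·(88/60) = 25.1667
SG_post = 1 + (1.049 − 1)·30.3/25.1667

1.0590


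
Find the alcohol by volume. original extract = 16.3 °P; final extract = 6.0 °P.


SG = 259/(259 − P);  ABV = (OG − FG)·131.25
OG = 259/(259 − 16.3) = 1.0672
FG = 259/(259 − 6.0) = 1.0237
ABV = (1.0672 − 1.0237)·131.25

5.7022 % ABV


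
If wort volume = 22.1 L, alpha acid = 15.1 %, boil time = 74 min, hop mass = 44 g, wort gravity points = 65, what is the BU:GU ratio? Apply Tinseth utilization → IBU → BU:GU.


U = 1.65·0.000125^(GP/1000)·(1−e^(−0.04t))/4.15;  IBU = (α/100)·m·U·1000/V;  BU:GU = IBU/GP
U = 1.65·0.000125^(65/1000)·(1−e^(−0.04·74))/4.15 = 0.2102
IBU = (15.1/100)·44·0.2102·1000/22.1 = 63.1922
BU:GU = 63.1922/65

0.9722


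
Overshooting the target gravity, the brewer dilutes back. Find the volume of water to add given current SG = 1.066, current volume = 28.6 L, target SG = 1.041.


V_water = V·((SG_curr − 1)/(SG_target − 1) − 1)
V_water = 28.6·((1.066 − 1)/(1.041 − 1) − 1)

17.4390 L


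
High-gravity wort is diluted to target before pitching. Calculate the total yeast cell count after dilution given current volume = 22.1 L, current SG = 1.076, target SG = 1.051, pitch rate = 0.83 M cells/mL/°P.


V_w = V·((SG_c−1)/(SG_t−1)−1);  °P = 259 − 259/SG_t;  cells = rate·(V+V_w)·°P
V_w = 22.1·((1.076−1)/(1.051−1)−1) = 10.8333
V_final = 22.1 + 10.8333 = 32.9333
°P = 259 − 259/1.051 = 12.5680
cells = 0.83·32.9333·12.5680

343.5429 billion cells


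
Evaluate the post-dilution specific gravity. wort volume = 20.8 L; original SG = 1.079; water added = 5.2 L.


SG_new = 1 + (SG_old − 1)·V_old/(V_old + V_water)
pts = (1.079 − 1)·1000·20.8/(20.8 + 5.2) = 63.2000
SG_new = 1 + 63.2000/1000

1.0632


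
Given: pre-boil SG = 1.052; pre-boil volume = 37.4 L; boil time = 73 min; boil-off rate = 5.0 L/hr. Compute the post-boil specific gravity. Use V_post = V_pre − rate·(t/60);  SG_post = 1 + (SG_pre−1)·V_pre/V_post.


V_post = 37.4 − 5.0·(73/60) = 31.3167
SG_post = 1 + (1.052 − 1)·37.4/31.3167

1.0621


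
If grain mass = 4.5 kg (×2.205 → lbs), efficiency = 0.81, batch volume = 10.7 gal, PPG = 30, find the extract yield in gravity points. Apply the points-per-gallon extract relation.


points = lbs × PPG × eff / vol
lbs = 4.5 × 2.205 = 9.9225
points = 9.9225 × 30 × 0.81 / 10.7

22.5343 points


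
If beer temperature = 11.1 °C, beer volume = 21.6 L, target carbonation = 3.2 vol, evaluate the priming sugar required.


residual = 14.695·(0.01821 + 0.09011·e^(−0.04·T));  sugar = (target − residual)·4.0·V
residual = 14.695·(0.01821 + 0.09011·e^(−0.04·11.1)) = 1.1170
sugar = (3.2 − 1.1170)·4.0·21.6

179.9709 g


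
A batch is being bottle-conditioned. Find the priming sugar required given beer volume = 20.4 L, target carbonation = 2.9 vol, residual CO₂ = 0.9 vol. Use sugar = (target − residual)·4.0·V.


sugar = (2.9 − 0.9)·4.0·20.4

163.2000 g


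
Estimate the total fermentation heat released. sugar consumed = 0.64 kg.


Q = m_sugar · 590 kJ/kg
Q = 0.64 · 590

377.6000 kJ


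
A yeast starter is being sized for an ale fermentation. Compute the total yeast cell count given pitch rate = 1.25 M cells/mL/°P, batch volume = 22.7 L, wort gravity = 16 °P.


cells (billions) = rate · V_L · °P
cells = 1.25 · 22.7 · 16

454.0000 billion cells


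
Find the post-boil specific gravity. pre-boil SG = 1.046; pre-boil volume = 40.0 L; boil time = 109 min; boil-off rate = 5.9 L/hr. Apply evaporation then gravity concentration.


V_post = V_pre − rate·(t/60);  SG_post = 1 + (SG_pre−1)·V_pre/V_post
V_post = 40.0 − 5.9·(109/60) = 29.2817
SG_post = 1 + (1.046 − 1)·40.0/29.2817

1.0628


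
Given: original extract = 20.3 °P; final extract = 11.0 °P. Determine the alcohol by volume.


SG = 259/(259 − P);  ABV = (OG − FG)·131.25
OG = 259/(259 − 20.3) = 1.0850
FG = 259/(259 − 11.0) = 1.0444
ABV = (1.0850 − 1.0444)·131.25

5.3405 % ABV


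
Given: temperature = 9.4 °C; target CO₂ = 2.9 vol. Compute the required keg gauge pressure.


psi = vols/(0.01821 + 0.09011·e^(−0.04·T)) − 14.695
psi = 2.9/(0.01821 + 0.09011·e^(−0.04·9.4)) − 14.695

21.5189 psi
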